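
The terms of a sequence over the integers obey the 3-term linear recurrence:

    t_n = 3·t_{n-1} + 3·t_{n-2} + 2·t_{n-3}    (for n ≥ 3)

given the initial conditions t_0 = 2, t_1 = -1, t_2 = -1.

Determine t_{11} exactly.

t_3 = 3·-1 + 3·-1 + 2·2 = -2
t_4 = 3·-2 + 3·-1 + 2·-1 = -11
t_5 = 3·-11 + 3·-2 + 2·-1 = -41
t_6 = 3·-41 + 3·-11 + 2·-2 = -160
t_7 = 3·-160 + 3·-41 + 2·-11 = -625
t_8 = 3·-625 + 3·-160 + 2·-41 = -2437
t_9 = 3·-2437 + 3·-625 + 2·-160 = -9506
t_10 = 3·-9506 + 3·-2437 + 2·-625 = -37079
t_11 = 3·-37079 + 3·-9506 + 2·-2437 = -144629

-144629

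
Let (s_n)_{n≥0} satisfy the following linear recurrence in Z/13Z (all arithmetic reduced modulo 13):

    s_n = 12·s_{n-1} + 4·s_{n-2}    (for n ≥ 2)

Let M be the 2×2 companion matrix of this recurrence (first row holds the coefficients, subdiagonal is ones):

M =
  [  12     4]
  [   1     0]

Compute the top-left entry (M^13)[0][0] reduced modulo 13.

(M^13)[0][0] is the top entry after applying M 13 times to the unit state (1, 0). Equivalently it is h_{14} for the auxiliary sequence (h_n) obeying the same recurrence with h_1 = 1 and h_i = 0 for 0 ≤ i < 1:
h_2 = 12·1 + 4·0 = 12
h_3 = 12·12 + 4·1 = 5
h_4 = 12·5 + 4·12 = 4
h_5 = 12·4 + 4·5 = 3
h_6 = 12·3 + 4·4 = 0
h_7 = 12·0 + 4·3 = 12
h_8 = 12·12 + 4·0 = 1
h_9 = 12·1 + 4·12 = 8
h_10 = 12·8 + 4·1 = 9
h_11 = 12·9 + 4·8 = 10
h_12 = 12·10 + 4·9 = 0
h_13 = 12·0 + 4·10 = 1
h_14 = 12·1 + 4·0 = 12

12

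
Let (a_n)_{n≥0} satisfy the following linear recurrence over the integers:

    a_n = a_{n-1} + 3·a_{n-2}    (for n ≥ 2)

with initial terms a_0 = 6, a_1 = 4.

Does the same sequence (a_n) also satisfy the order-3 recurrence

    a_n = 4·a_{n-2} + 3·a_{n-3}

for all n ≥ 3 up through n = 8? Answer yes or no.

yes

Terms a_0..a_8: 6, 4, 22, 34, 100, 202, 502, 1108, 2614
n=3: candidate gives 34, actual a_3 = 34 ✓
n=4: candidate gives 100, actual a_4 = 100 ✓
n=5: candidate gives 202, actual a_5 = 202 ✓
n=6: candidate gives 502, actual a_6 = 502 ✓
n=7: candidate gives 1108, actual a_7 = 1108 ✓
n=8: candidate gives 2614, actual a_8 = 2614 ✓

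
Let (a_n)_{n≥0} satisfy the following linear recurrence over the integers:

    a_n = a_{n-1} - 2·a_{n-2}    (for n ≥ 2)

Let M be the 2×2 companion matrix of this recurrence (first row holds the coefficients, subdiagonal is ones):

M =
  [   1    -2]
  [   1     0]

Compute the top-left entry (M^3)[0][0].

-3

(M^3)[0][0] is the top entry after applying M 3 times to the unit state (1, 0). Equivalently it is h_{4} for the auxiliary sequence (h_n) obeying the same recurrence with h_1 = 1 and h_i = 0 for 0 ≤ i < 1:
h_2 = 1·1 + -2·0 = 1
h_3 = 1·1 + -2·1 = -1
h_4 = 1·-1 + -2·1 = -3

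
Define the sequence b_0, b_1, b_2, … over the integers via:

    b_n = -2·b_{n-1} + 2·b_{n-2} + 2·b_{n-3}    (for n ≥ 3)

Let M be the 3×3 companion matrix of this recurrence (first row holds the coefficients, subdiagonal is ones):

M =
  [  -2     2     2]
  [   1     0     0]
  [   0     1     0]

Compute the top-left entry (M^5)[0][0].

(M^5)[0][0] is the top entry after applying M 5 times to the unit state (1, 0, 0). Equivalently it is h_{7} for the auxiliary sequence (h_n) obeying the same recurrence with h_2 = 1 and h_i = 0 for 0 ≤ i < 2:
h_3 = -2·1 + 2·0 + 2·0 = -2
h_4 = -2·-2 + 2·1 + 2·0 = 6
h_5 = -2·6 + 2·-2 + 2·1 = -14
h_6 = -2·-14 + 2·6 + 2·-2 = 36
h_7 = -2·36 + 2·-14 + 2·6 = -88

-88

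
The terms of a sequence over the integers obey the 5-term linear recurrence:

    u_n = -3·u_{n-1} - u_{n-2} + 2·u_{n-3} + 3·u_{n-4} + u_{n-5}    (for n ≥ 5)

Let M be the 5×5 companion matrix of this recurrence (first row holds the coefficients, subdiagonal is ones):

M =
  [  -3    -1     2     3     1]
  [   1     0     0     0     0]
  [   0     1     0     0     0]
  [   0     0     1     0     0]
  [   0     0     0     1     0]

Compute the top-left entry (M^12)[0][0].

(M^12)[0][0] is the top entry after applying M 12 times to the unit state (1, 0, 0, 0, 0). Equivalently it is h_{16} for the auxiliary sequence (h_n) obeying the same recurrence with h_4 = 1 and h_i = 0 for 0 ≤ i < 4:
h_5 = -3·1 + -1·0 + 2·0 + 3·0 + 1·0 = -3
h_6 = -3·-3 + -1·1 + 2·0 + 3·0 + 1·0 = 8
h_7 = -3·8 + -1·-3 + 2·1 + 3·0 + 1·0 = -19
h_8 = -3·-19 + -1·8 + 2·-3 + 3·1 + 1·0 = 46
h_9 = -3·46 + -1·-19 + 2·8 + 3·-3 + 1·1 = -111
h_10 = -3·-111 + -1·46 + 2·-19 + 3·8 + 1·-3 = 270
h_11 = -3·270 + -1·-111 + 2·46 + 3·-19 + 1·8 = -656
h_12 = -3·-656 + -1·270 + 2·-111 + 3·46 + 1·-19 = 1595
h_13 = -3·1595 + -1·-656 + 2·270 + 3·-111 + 1·46 = -3876
h_14 = -3·-3876 + -1·1595 + 2·-656 + 3·270 + 1·-111 = 9420
h_15 = -3·9420 + -1·-3876 + 2·1595 + 3·-656 + 1·270 = -22892
h_16 = -3·-22892 + -1·9420 + 2·-3876 + 3·1595 + 1·-656 = 55633

55633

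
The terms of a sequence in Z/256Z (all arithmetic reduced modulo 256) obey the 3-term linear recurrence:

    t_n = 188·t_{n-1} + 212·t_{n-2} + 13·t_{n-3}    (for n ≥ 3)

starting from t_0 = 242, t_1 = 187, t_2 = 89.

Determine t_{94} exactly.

t_3 = 188·89 + 212·187 + 13·242 = 130
t_4 = 188·130 + 212·89 + 13·187 = 171
t_5 = 188·171 + 212·130 + 13·89 = 193
t_6 = 188·193 + 212·171 + 13·130 = 242
t_7 = 188·242 + 212·193 + 13·171 = 59
t_8 = 188·59 + 212·242 + 13·193 = 137
t_9 = 188·137 + 212·59 + 13·242 = 194
t_10 = 188·194 + 212·137 + 13·59 = 235
t_11 = 188·235 + 212·194 + 13·137 = 49
t_12 = 188·49 + 212·235 + 13·194 = 114
t_13 = 188·114 + 212·49 + 13·235 = 59
t_14 = 188·59 + 212·114 + 13·49 = 57
t_15 = 188·57 + 212·59 + 13·114 = 130
t_16 = 188·130 + 212·57 + 13·59 = 171
t_17 = 188·171 + 212·130 + 13·57 = 33
t_18 = 188·33 + 212·171 + 13·130 = 114
t_19 = 188·114 + 212·33 + 13·171 = 187
t_20 = 188·187 + 212·114 + 13·33 = 105
t_21 = 188·105 + 212·187 + 13·114 = 194
t_22 = 188·194 + 212·105 + 13·187 = 235
t_23 = 188·235 + 212·194 + 13·105 = 145
t_24 = 188·145 + 212·235 + 13·194 = 242
t_25 = 188·242 + 212·145 + 13·235 = 187
t_26 = 188·187 + 212·242 + 13·145 = 25
t_27 = 188·25 + 212·187 + 13·242 = 130
t_28 = 188·130 + 212·25 + 13·187 = 171
t_29 = 188·171 + 212·130 + 13·25 = 129
t_30 = 188·129 + 212·171 + 13·130 = 242
t_31 = 188·242 + 212·129 + 13·171 = 59
t_32 = 188·59 + 212·242 + 13·129 = 73
t_33 = 188·73 + 212·59 + 13·242 = 194
t_34 = 188·194 + 212·73 + 13·59 = 235
t_35 = 188·235 + 212·194 + 13·73 = 241
t_36 = 188·241 + 212·235 + 13·194 = 114
t_37 = 188·114 + 212·241 + 13·235 = 59
t_38 = 188·59 + 212·114 + 13·241 = 249
t_39 = 188·249 + 212·59 + 13·114 = 130
t_40 = 188·130 + 212·249 + 13·59 = 171
t_41 = 188·171 + 212·130 + 13·249 = 225
t_42 = 188·225 + 212·171 + 13·130 = 114
t_43 = 188·114 + 212·225 + 13·171 = 187
t_44 = 188·187 + 212·114 + 13·225 = 41
t_45 = 188·41 + 212·187 + 13·114 = 194
t_46 = 188·194 + 212·41 + 13·187 = 235
t_47 = 188·235 + 212·194 + 13·41 = 81
t_48 = 188·81 + 212·235 + 13·194 = 242
t_49 = 188·242 + 212·81 + 13·235 = 187
t_50 = 188·187 + 212·242 + 13·81 = 217
t_51 = 188·217 + 212·187 + 13·242 = 130
t_52 = 188·130 + 212·217 + 13·187 = 171
t_53 = 188·171 + 212·130 + 13·217 = 65
t_54 = 188·65 + 212·171 + 13·130 = 242
t_55 = 188·242 + 212·65 + 13·171 = 59
t_56 = 188·59 + 212·242 + 13·65 = 9
t_57 = 188·9 + 212·59 + 13·242 = 194
t_58 = 188·194 + 212·9 + 13·59 = 235
t_59 = 188·235 + 212·194 + 13·9 = 177
t_60 = 188·177 + 212·235 + 13·194 = 114
t_61 = 188·114 + 212·177 + 13·235 = 59
t_62 = 188·59 + 212·114 + 13·177 = 185
t_63 = 188·185 + 212·59 + 13·114 = 130
t_64 = 188·130 + 212·185 + 13·59 = 171
t_65 = 188·171 + 212·130 + 13·185 = 161
t_66 = 188·161 + 212·171 + 13·130 = 114
t_67 = 188·114 + 212·161 + 13·171 = 187
t_68 = 188·187 + 212·114 + 13·161 = 233
t_69 = 188·233 + 212·187 + 13·114 = 194
t_70 = 188·194 + 212·233 + 13·187 = 235
t_71 = 188·235 + 212·194 + 13·233 = 17
t_72 = 188·17 + 212·235 + 13·194 = 242
t_73 = 188·242 + 212·17 + 13·235 = 187
t_74 = 188·187 + 212·242 + 13·17 = 153
t_75 = 188·153 + 212·187 + 13·242 = 130
t_76 = 188·130 + 212·153 + 13·187 = 171
t_77 = 188·171 + 212·130 + 13·153 = 1
t_78 = 188·1 + 212·171 + 13·130 = 242
t_79 = 188·242 + 212·1 + 13·171 = 59
t_80 = 188·59 + 212·242 + 13·1 = 201
t_81 = 188·201 + 212·59 + 13·242 = 194
t_82 = 188·194 + 212·201 + 13·59 = 235
t_83 = 188·235 + 212·194 + 13·201 = 113
t_84 = 188·113 + 212·235 + 13·194 = 114
t_85 = 188·114 + 212·113 + 13·235 = 59
t_86 = 188·59 + 212·114 + 13·113 = 121
t_87 = 188·121 + 212·59 + 13·114 = 130
t_88 = 188·130 + 212·121 + 13·59 = 171
t_89 = 188·171 + 212·130 + 13·121 = 97
t_90 = 188·97 + 212·171 + 13·130 = 114
t_91 = 188·114 + 212·97 + 13·171 = 187
t_92 = 188·187 + 212·114 + 13·97 = 169
t_93 = 188·169 + 212·187 + 13·114 = 194
t_94 = 188·194 + 212·169 + 13·187 = 235

235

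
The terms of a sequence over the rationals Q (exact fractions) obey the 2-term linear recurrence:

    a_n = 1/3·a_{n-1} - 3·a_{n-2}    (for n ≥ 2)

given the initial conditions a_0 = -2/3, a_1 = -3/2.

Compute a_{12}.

a_2 = 1/3·-3/2 + -3·-2/3 = 3/2
a_3 = 1/3·3/2 + -3·-3/2 = 5
a_4 = 1/3·5 + -3·3/2 = -17/6
a_5 = 1/3·-17/6 + -3·5 = -287/18
a_6 = 1/3·-287/18 + -3·-17/6 = 86/27
a_7 = 1/3·86/27 + -3·-287/18 = 7921/162
a_8 = 1/3·7921/162 + -3·86/27 = 3277/486
a_9 = 1/3·3277/486 + -3·7921/162 = -105295/729
a_10 = 1/3·-105295/729 + -3·3277/486 = -299069/4374
a_11 = 1/3·-299069/4374 + -3·-105295/729 = 5386861/13122
a_12 = 1/3·5386861/13122 + -3·-299069/4374 = 6730862/19683

6730862/19683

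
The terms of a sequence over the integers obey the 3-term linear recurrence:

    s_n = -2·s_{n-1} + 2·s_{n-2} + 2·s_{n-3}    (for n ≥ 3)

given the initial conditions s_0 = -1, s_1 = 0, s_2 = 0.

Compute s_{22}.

59299328

s_3 = -2·0 + 2·0 + 2·-1 = -2
s_4 = -2·-2 + 2·0 + 2·0 = 4
s_5 = -2·4 + 2·-2 + 2·0 = -12
s_6 = -2·-12 + 2·4 + 2·-2 = 28
s_7 = -2·28 + 2·-12 + 2·4 = -72
s_8 = -2·-72 + 2·28 + 2·-12 = 176
s_9 = -2·176 + 2·-72 + 2·28 = -440
s_10 = -2·-440 + 2·176 + 2·-72 = 1088
s_11 = -2·1088 + 2·-440 + 2·176 = -2704
s_12 = -2·-2704 + 2·1088 + 2·-440 = 6704
s_13 = -2·6704 + 2·-2704 + 2·1088 = -16640
s_14 = -2·-16640 + 2·6704 + 2·-2704 = 41280
s_15 = -2·41280 + 2·-16640 + 2·6704 = -102432
s_16 = -2·-102432 + 2·41280 + 2·-16640 = 254144
s_17 = -2·254144 + 2·-102432 + 2·41280 = -630592
s_18 = -2·-630592 + 2·254144 + 2·-102432 = 1564608
s_19 = -2·1564608 + 2·-630592 + 2·254144 = -3882112
s_20 = -2·-3882112 + 2·1564608 + 2·-630592 = 9632256
s_21 = -2·9632256 + 2·-3882112 + 2·1564608 = -23899520
s_22 = -2·-23899520 + 2·9632256 + 2·-3882112 = 59299328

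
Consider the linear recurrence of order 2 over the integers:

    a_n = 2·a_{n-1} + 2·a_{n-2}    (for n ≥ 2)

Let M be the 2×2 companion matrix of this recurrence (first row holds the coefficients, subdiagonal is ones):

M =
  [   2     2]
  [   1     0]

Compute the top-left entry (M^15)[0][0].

(M^15)[0][0] is the top entry after applying M 15 times to the unit state (1, 0). Equivalently it is h_{16} for the auxiliary sequence (h_n) obeying the same recurrence with h_1 = 1 and h_i = 0 for 0 ≤ i < 1:
h_2 = 2·1 + 2·0 = 2
h_3 = 2·2 + 2·1 = 6
h_4 = 2·6 + 2·2 = 16
h_5 = 2·16 + 2·6 = 44
h_6 = 2·44 + 2·16 = 120
h_7 = 2·120 + 2·44 = 328
h_8 = 2·328 + 2·120 = 896
h_9 = 2·896 + 2·328 = 2448
h_10 = 2·2448 + 2·896 = 6688
h_11 = 2·6688 + 2·2448 = 18272
h_12 = 2·18272 + 2·6688 = 49920
h_13 = 2·49920 + 2·18272 = 136384
h_14 = 2·136384 + 2·49920 = 372608
h_15 = 2·372608 + 2·136384 = 1017984
h_16 = 2·1017984 + 2·372608 = 2781184

2781184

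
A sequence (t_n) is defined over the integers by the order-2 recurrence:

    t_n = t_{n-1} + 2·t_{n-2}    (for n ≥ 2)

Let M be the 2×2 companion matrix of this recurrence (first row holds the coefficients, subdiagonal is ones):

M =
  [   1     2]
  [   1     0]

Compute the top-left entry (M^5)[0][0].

21

(M^5)[0][0] is the top entry after applying M 5 times to the unit state (1, 0). Equivalently it is h_{6} for the auxiliary sequence (h_n) obeying the same recurrence with h_1 = 1 and h_i = 0 for 0 ≤ i < 1:
h_2 = 1·1 + 2·0 = 1
h_3 = 1·1 + 2·1 = 3
h_4 = 1·3 + 2·1 = 5
h_5 = 1·5 + 2·3 = 11
h_6 = 1·11 + 2·5 = 21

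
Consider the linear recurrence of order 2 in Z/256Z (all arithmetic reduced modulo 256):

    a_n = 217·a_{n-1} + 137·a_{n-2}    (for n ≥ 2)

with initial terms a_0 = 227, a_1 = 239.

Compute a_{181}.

a_2 = 217·239 + 137·227 = 18
a_3 = 217·18 + 137·239 = 41
a_4 = 217·41 + 137·18 = 99
a_5 = 217·99 + 137·41 = 220
a_6 = 217·220 + 137·99 = 119
a_7 = 217·119 + 137·220 = 155
Continuing the recurrence:
  a_8 = 18;  a_9 = 53;  a_10 = 143;  a_11 = 148;  a_12 = 251;  a_13 = 247
  a_14 = 178;  a_15 = 17;  a_16 = 171;  a_17 = 12;  a_18 = 175;  a_19 = 195
  a_20 = 242;  a_21 = 125;  a_22 = 119;  a_23 = 196;  a_24 = 211;  a_25 = 191
  a_26 = 210;  a_27 = 57;  a_28 = 179;  a_29 = 60;  a_30 = 167;  a_31 = 171
  a_32 = 82;  a_33 = 5;  a_34 = 31;  a_35 = 244;  a_36 = 107;  a_37 = 71
  a_38 = 114;  a_39 = 161;  a_40 = 123;  a_41 = 108;  a_42 = 95;  a_43 = 83
  a_44 = 50;  a_45 = 205;  a_46 = 135;  a_47 = 36;  a_48 = 195;  a_49 = 143
  a_50 = 146;  a_51 = 73;  a_52 = 3;  a_53 = 156;  a_54 = 215;  a_55 = 187
  a_56 = 146;  a_57 = 213;  a_58 = 175;  a_59 = 84;  a_60 = 219;  a_61 = 151
  a_62 = 50;  a_63 = 49;  a_64 = 75;  a_65 = 204;  a_66 = 15;  a_67 = 227
  a_68 = 114;  a_69 = 29;  a_70 = 151;  a_71 = 132;  a_72 = 179;  a_73 = 95
  a_74 = 82;  a_75 = 89;  a_76 = 83;  a_77 = 252;  a_78 = 7;  a_79 = 203
  a_80 = 210;  a_81 = 165;  a_82 = 63;  a_83 = 180;  a_84 = 75;  a_85 = 231
  a_86 = 242;  a_87 = 193;  a_88 = 27;  a_89 = 44;  a_90 = 191;  a_91 = 115
  a_92 = 178;  a_93 = 109;  a_94 = 167;  a_95 = 228;  a_96 = 163;  a_97 = 47
  a_98 = 18;  a_99 = 105;  a_100 = 163;  a_101 = 92;  a_102 = 55;  a_103 = 219
  a_104 = 18;  a_105 = 117;  a_106 = 207;  a_107 = 20;  a_108 = 187;  a_109 = 55
  a_110 = 178;  a_111 = 81;  a_112 = 235;  a_113 = 140;  a_114 = 111;  a_115 = 3
  a_116 = 242;  a_117 = 189;  a_118 = 183;  a_119 = 68;  a_120 = 147;  a_121 = 255
  a_122 = 210;  a_123 = 121;  a_124 = 243;  a_125 = 188;  a_126 = 103;  a_127 = 235
  a_128 = 82;  a_129 = 69;  a_130 = 95;  a_131 = 116;  a_132 = 43;  a_133 = 135
  a_134 = 114;  a_135 = 225;  a_136 = 187;  a_137 = 236;  a_138 = 31;  a_139 = 147
  a_140 = 50;  a_141 = 13;  a_142 = 199;  a_143 = 164;  a_144 = 131;  a_145 = 207
  a_146 = 146;  a_147 = 137;  a_148 = 67;  a_149 = 28;  a_150 = 151;  a_151 = 251
  a_152 = 146;  a_153 = 21;  a_154 = 239;  a_155 = 212;  a_156 = 155;  a_157 = 215
  a_158 = 50;  a_159 = 113;  a_160 = 139;  a_161 = 76;  a_162 = 207;  a_163 = 35
  a_164 = 114;  a_165 = 93;  a_166 = 215;  a_167 = 4;  a_168 = 115;  a_169 = 159
  a_170 = 82;  a_171 = 153;  a_172 = 147;  a_173 = 124;  a_174 = 199;  a_175 = 11
  a_176 = 210;  a_177 = 229;  a_178 = 127;  a_179 = 52
a_180 = 217·52 + 137·127 = 11
a_181 = 217·11 + 137·52 = 39

39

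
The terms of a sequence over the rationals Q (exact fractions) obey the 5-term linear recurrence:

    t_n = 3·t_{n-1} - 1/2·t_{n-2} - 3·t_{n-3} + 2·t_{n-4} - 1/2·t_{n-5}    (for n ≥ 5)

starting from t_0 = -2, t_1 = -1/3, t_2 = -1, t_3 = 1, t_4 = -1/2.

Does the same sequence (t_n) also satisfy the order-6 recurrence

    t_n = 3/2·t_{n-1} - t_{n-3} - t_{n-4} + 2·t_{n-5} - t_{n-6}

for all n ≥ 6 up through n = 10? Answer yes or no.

Terms t_0..t_10: -2, -1/3, -1, 1, -1/2, 4/3, -7/12, 19/12, -11/24, 5/2, 55/48
n=6: candidate gives 10/3, actual t_6 = -7/12 ✗

no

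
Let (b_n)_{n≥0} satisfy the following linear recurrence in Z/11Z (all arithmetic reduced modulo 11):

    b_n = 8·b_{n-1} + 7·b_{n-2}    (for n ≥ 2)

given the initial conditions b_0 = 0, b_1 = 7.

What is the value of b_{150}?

b_2 = 8·7 + 7·0 = 1
b_3 = 8·1 + 7·7 = 2
b_4 = 8·2 + 7·1 = 1
b_5 = 8·1 + 7·2 = 0
b_6 = 8·0 + 7·1 = 7
(b_5, b_6) = (0, 7) = (b_0, b_1), so the sequence has period 5.
150 ≡ 0 (mod 5), hence b_150 = b_0 = 0.

0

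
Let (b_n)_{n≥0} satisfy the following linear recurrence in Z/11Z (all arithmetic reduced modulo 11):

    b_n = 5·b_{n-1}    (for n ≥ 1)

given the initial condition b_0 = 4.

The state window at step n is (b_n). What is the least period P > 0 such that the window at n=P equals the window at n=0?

5

n=0: window = (4)
n=1: window = (9)
n=2: window = (1)
n=3: window = (5)
n=4: window = (3)
n=5: window = (4)
window at n=5 equals window at n=0 → period = 5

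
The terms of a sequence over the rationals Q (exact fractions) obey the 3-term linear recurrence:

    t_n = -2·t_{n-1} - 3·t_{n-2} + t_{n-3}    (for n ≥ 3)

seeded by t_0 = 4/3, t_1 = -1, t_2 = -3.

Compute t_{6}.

197/3

t_3 = -2·-3 + -3·-1 + 1·4/3 = 31/3
t_4 = -2·31/3 + -3·-3 + 1·-1 = -38/3
t_5 = -2·-38/3 + -3·31/3 + 1·-3 = -26/3
t_6 = -2·-26/3 + -3·-38/3 + 1·31/3 = 197/3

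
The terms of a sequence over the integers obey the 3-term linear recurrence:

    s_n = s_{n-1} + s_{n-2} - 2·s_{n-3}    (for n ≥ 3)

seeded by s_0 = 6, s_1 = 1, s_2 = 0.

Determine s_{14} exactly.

-68

s_3 = 1·0 + 1·1 + -2·6 = -11
s_4 = 1·-11 + 1·0 + -2·1 = -13
s_5 = 1·-13 + 1·-11 + -2·0 = -24
s_6 = 1·-24 + 1·-13 + -2·-11 = -15
s_7 = 1·-15 + 1·-24 + -2·-13 = -13
s_8 = 1·-13 + 1·-15 + -2·-24 = 20
s_9 = 1·20 + 1·-13 + -2·-15 = 37
s_10 = 1·37 + 1·20 + -2·-13 = 83
s_11 = 1·83 + 1·37 + -2·20 = 80
s_12 = 1·80 + 1·83 + -2·37 = 89
s_13 = 1·89 + 1·80 + -2·83 = 3
s_14 = 1·3 + 1·89 + -2·80 = -68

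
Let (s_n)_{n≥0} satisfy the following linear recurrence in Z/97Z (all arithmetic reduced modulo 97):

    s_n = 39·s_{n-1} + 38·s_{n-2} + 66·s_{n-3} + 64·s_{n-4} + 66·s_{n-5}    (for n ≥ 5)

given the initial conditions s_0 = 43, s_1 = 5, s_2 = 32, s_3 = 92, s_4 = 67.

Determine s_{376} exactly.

s_5 = 39·67 + 38·92 + 66·32 + 64·5 + 66·43 = 30
s_6 = 39·30 + 38·67 + 66·92 + 64·32 + 66·5 = 41
s_7 = 39·41 + 38·30 + 66·67 + 64·92 + 66·32 = 29
s_8 = 39·29 + 38·41 + 66·30 + 64·67 + 66·92 = 91
s_9 = 39·91 + 38·29 + 66·41 + 64·30 + 66·67 = 22
s_10 = 39·22 + 38·91 + 66·29 + 64·41 + 66·30 = 67
Continuing the recurrence:
  s_11 = 49;  s_12 = 67;  s_13 = 15;  s_14 = 77;  s_15 = 33;  s_16 = 18
  s_17 = 4;  s_18 = 12;  s_19 = 78;  s_20 = 11;  s_21 = 3;  s_22 = 22
  s_23 = 13;  s_24 = 21;  s_25 = 94;  s_26 = 41;  s_27 = 14;  s_28 = 34
  s_29 = 35;  s_30 = 90;  s_31 = 16;  s_32 = 45;  s_33 = 80;  s_34 = 85
  s_35 = 90;  s_36 = 48;  s_37 = 77;  s_38 = 50;  s_39 = 14;  s_40 = 50
  s_41 = 7;  s_42 = 30;  s_43 = 8;  s_44 = 24;  s_45 = 81;  s_46 = 94
  s_47 = 53;  s_48 = 51;  s_49 = 0;  s_50 = 17;  s_51 = 45;  s_52 = 45
  s_53 = 96;  s_54 = 6;  s_55 = 87;  s_56 = 93;  s_57 = 50;  s_58 = 1
  s_59 = 73;  s_60 = 31;  s_61 = 1;  s_62 = 87;  s_63 = 30;  s_64 = 92
  s_65 = 67;  s_66 = 46;  s_67 = 32;  s_68 = 57;  s_69 = 54;  s_70 = 73
  s_71 = 68;  s_72 = 6;  s_73 = 13;  s_74 = 73;  s_75 = 6;  s_76 = 8
  s_77 = 87;  s_78 = 20;  s_79 = 19;  s_80 = 3;  s_81 = 10;  s_82 = 50
  s_83 = 20;  s_84 = 33;  s_85 = 74;  s_86 = 8;  s_87 = 85;  s_88 = 4
  s_89 = 61;  s_90 = 54;  s_91 = 83;  s_92 = 49;  s_93 = 90;  s_94 = 96
  s_95 = 68;  s_96 = 96;  s_97 = 27;  s_98 = 30;  s_99 = 14;  s_100 = 35
  s_101 = 10;  s_102 = 41;  s_103 = 84;  s_104 = 25;  s_105 = 26;  s_106 = 25
  s_107 = 55;  s_108 = 24;  s_109 = 36;  s_110 = 47;  s_111 = 61;  s_112 = 67
  s_113 = 87;  s_114 = 23;  s_115 = 14;  s_116 = 53;  s_117 = 42;  s_118 = 53
  s_119 = 69;  s_120 = 56;  s_121 = 37;  s_122 = 30;  s_123 = 24;  s_124 = 46
  s_125 = 80;  s_126 = 47;  s_127 = 76;  s_128 = 8;  s_129 = 5;  s_130 = 29
  s_131 = 18;  s_132 = 96;  s_133 = 12;  s_134 = 21;  s_135 = 7;  s_136 = 77
  s_137 = 22;  s_138 = 77;  s_139 = 85;  s_140 = 85;  s_141 = 75;  s_142 = 6
  s_143 = 10;  s_144 = 31;  s_145 = 76;  s_146 = 48;  s_147 = 82;  s_148 = 72
  s_149 = 94;  s_150 = 17;  s_151 = 40;  s_152 = 0;  s_153 = 24;  s_154 = 4
  s_155 = 94;  s_156 = 88;  s_157 = 74;  s_158 = 15;  s_159 = 62;  s_160 = 17
  s_161 = 3;  s_162 = 29;  s_163 = 50;  s_164 = 88;  s_165 = 24;  s_166 = 31
  s_167 = 45;  s_168 = 63;  s_169 = 74;  s_170 = 81;  s_171 = 20;  s_172 = 30
  s_173 = 68;  s_174 = 48;  s_175 = 64;  s_176 = 20;  s_177 = 5;  s_178 = 32
  s_179 = 31;  s_180 = 14;  s_181 = 44;  s_182 = 76;  s_183 = 53;  s_184 = 34
  s_185 = 68;  s_186 = 78;  s_187 = 79;  s_188 = 8;  s_189 = 23;  s_190 = 84
  s_191 = 41;  s_192 = 7;  s_193 = 63;  s_194 = 4;  s_195 = 25;  s_196 = 0
  s_197 = 82;  s_198 = 47;  s_199 = 23;  s_200 = 45;  s_201 = 18;  s_202 = 31
  s_203 = 28;  s_204 = 96;  s_205 = 15;  s_206 = 38;  s_207 = 4;  s_208 = 9
  s_209 = 25;  s_210 = 56;  s_211 = 90;  s_212 = 77;  s_213 = 91;  s_214 = 92
  s_215 = 50;  s_216 = 10;  s_217 = 62;  s_218 = 47;  s_219 = 56;  s_220 = 71
  s_221 = 17;  s_222 = 92;  s_223 = 86;  s_224 = 13;  s_225 = 4;  s_226 = 47
  s_227 = 63;  s_228 = 54;  s_229 = 83;  s_230 = 12;  s_231 = 61;  s_232 = 19
  s_233 = 20;  s_234 = 37;  s_235 = 5;  s_236 = 15;  s_237 = 28;  s_238 = 54
  s_239 = 35;  s_240 = 56;  s_241 = 63;  s_242 = 74;  s_243 = 36;  s_244 = 9
  s_245 = 72;  s_246 = 64;  s_247 = 16;  s_248 = 90;  s_249 = 61;  s_250 = 86
  s_251 = 79;  s_252 = 22;  s_253 = 77;  s_254 = 56;  s_255 = 28;  s_256 = 83
  s_257 = 21;  s_258 = 34;  s_259 = 92;  s_260 = 40;  s_261 = 57;  s_262 = 88
  s_263 = 74;  s_264 = 0;  s_265 = 67;  s_266 = 13;  s_267 = 17;  s_268 = 84
  s_269 = 47;  s_270 = 52;  s_271 = 52;  s_272 = 24;  s_273 = 55;  s_274 = 18
  s_275 = 78;  s_276 = 5;  s_277 = 42;  s_278 = 21;  s_279 = 1;  s_280 = 56
  s_281 = 30;  s_282 = 11;  s_283 = 22;  s_284 = 19;  s_285 = 62;  s_286 = 1
  s_287 = 60;  s_288 = 20;  s_289 = 6;  s_290 = 89;  s_291 = 1;  s_292 = 36
  s_293 = 96;  s_294 = 18;  s_295 = 54;  s_296 = 50;  s_297 = 33;  s_298 = 77
  s_299 = 76;  s_300 = 88;  s_301 = 33;  s_302 = 69;  s_303 = 8;  s_304 = 46
  s_305 = 22;  s_306 = 28;  s_307 = 39;  s_308 = 40;  s_309 = 22;  s_310 = 48
  s_311 = 89;  s_312 = 47;  s_313 = 15;  s_314 = 62;  s_315 = 16;  s_316 = 48
  s_317 = 61;  s_318 = 32;  s_319 = 16;  s_320 = 3;  s_321 = 15;  s_322 = 69
  s_323 = 96;  s_324 = 68;  s_325 = 81;  s_326 = 25;  s_327 = 33;  s_328 = 35
  s_329 = 70;  s_330 = 89;  s_331 = 78;  s_332 = 39;  s_333 = 77;  s_334 = 64
  s_335 = 44;  s_336 = 93;  s_337 = 50;  s_338 = 9;  s_339 = 6;  s_340 = 25
  s_341 = 77;  s_342 = 77;  s_343 = 21;  s_344 = 56;  s_345 = 92;  s_346 = 40
  s_347 = 46;  s_348 = 0;  s_349 = 4;  s_350 = 87;  s_351 = 11;  s_352 = 51
  s_353 = 63;  s_354 = 89;  s_355 = 60;  s_356 = 96;  s_357 = 90;  s_358 = 20
  s_359 = 74;  s_360 = 96;  s_361 = 87;  s_362 = 36;  s_363 = 30;  s_364 = 5
  s_365 = 95;  s_366 = 50;  s_367 = 1;  s_368 = 33;  s_369 = 74;  s_370 = 96
  s_371 = 70;  s_372 = 54;  s_373 = 71;  s_374 = 2
s_375 = 39·2 + 38·71 + 66·54 + 64·70 + 66·96 = 84
s_376 = 39·84 + 38·2 + 66·71 + 64·54 + 66·70 = 12

12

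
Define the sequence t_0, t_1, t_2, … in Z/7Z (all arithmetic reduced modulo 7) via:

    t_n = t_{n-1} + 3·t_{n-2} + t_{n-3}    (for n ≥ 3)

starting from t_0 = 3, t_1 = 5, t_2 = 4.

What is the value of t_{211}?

5

t_3 = 1·4 + 3·5 + 1·3 = 1
t_4 = 1·1 + 3·4 + 1·5 = 4
t_5 = 1·4 + 3·1 + 1·4 = 4
t_6 = 1·4 + 3·4 + 1·1 = 3
t_7 = 1·3 + 3·4 + 1·4 = 5
t_8 = 1·5 + 3·3 + 1·4 = 4
(t_6, t_7, t_8) = (3, 5, 4) = (t_0, t_1, t_2), so the sequence has period 6.
211 ≡ 1 (mod 6), hence t_211 = t_1 = 5.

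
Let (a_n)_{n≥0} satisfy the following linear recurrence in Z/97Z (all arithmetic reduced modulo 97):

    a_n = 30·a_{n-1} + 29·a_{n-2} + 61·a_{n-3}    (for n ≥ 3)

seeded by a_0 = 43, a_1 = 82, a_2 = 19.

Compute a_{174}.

74

a_3 = 30·19 + 29·82 + 61·43 = 42
a_4 = 30·42 + 29·19 + 61·82 = 23
a_5 = 30·23 + 29·42 + 61·19 = 60
a_6 = 30·60 + 29·23 + 61·42 = 82
a_7 = 30·82 + 29·60 + 61·23 = 74
a_8 = 30·74 + 29·82 + 61·60 = 13
Continuing the recurrence:
  a_9 = 69;  a_10 = 74;  a_11 = 67;  a_12 = 23;  a_13 = 66;  a_14 = 41
  a_15 = 85;  a_16 = 5;  a_17 = 72;  a_18 = 21;  a_19 = 16;  a_20 = 49
  a_21 = 14;  a_22 = 4;  a_23 = 23;  a_24 = 11;  a_25 = 77;  a_26 = 55
  a_27 = 92;  a_28 = 31;  a_29 = 66;  a_30 = 52;  a_31 = 30;  a_32 = 32
  a_33 = 55;  a_34 = 43;  a_35 = 84;  a_36 = 41;  a_37 = 81;  a_38 = 13
  a_39 = 2;  a_40 = 43;  a_41 = 7;  a_42 = 27;  a_43 = 47;  a_44 = 1
  a_45 = 33;  a_46 = 6;  a_47 = 34;  a_48 = 6;  a_49 = 77;  a_50 = 96
  a_51 = 47;  a_52 = 64;  a_53 = 21;  a_54 = 18;  a_55 = 9;  a_56 = 36
  a_57 = 14;  a_58 = 73;  a_59 = 39;  a_60 = 67;  a_61 = 28;  a_62 = 21
  a_63 = 0;  a_64 = 86;  a_65 = 78;  a_66 = 81;  a_67 = 44;  a_68 = 85
  a_69 = 37;  a_70 = 51;  a_71 = 28;  a_72 = 17;  a_73 = 68;  a_74 = 70
  a_75 = 65;  a_76 = 77;  a_77 = 26;  a_78 = 91;  a_79 = 33;  a_80 = 74
  a_81 = 95;  a_82 = 25;  a_83 = 65;  a_84 = 31;  a_85 = 72;  a_86 = 40
  a_87 = 38;  a_88 = 96;  a_89 = 20;  a_90 = 76;  a_91 = 83;  a_92 = 94
  a_93 = 66;  a_94 = 69;  a_95 = 18;  a_96 = 68;  a_97 = 78;  a_98 = 75
  a_99 = 27;  a_100 = 80;  a_101 = 95;  a_102 = 27;  a_103 = 6;  a_104 = 65
  a_105 = 85;  a_106 = 48;  a_107 = 13;  a_108 = 80;  a_109 = 79;  a_110 = 51
  a_111 = 68;  a_112 = 93;  a_113 = 16;  a_114 = 50;  a_115 = 71;  a_116 = 94
  a_117 = 72;  a_118 = 2;  a_119 = 25;  a_120 = 59;  a_121 = 95;  a_122 = 72
  a_123 = 75;  a_124 = 45;  a_125 = 60;  a_126 = 17;  a_127 = 48;  a_128 = 64
  a_129 = 81;  a_130 = 36;  a_131 = 58;  a_132 = 62;  a_133 = 15;  a_134 = 63
  a_135 = 93;  a_136 = 3;  a_137 = 34;  a_138 = 87;  a_139 = 93;  a_140 = 15
  a_141 = 15;  a_142 = 59;  a_143 = 16;  a_144 = 2;  a_145 = 49;  a_146 = 79
  a_147 = 33;  a_148 = 62;  a_149 = 70;  a_150 = 91;  a_151 = 6;  a_152 = 8
  a_153 = 48;  a_154 = 1;  a_155 = 67;  a_156 = 20;  a_157 = 82;  a_158 = 46
  a_159 = 31;  a_160 = 88;  a_161 = 40;  a_162 = 17;  a_163 = 54;  a_164 = 91
  a_165 = 95;  a_166 = 53;  a_167 = 2;  a_168 = 20;  a_169 = 11;  a_170 = 62
  a_171 = 4;  a_172 = 67
a_173 = 30·67 + 29·4 + 61·62 = 88
a_174 = 30·88 + 29·67 + 61·4 = 74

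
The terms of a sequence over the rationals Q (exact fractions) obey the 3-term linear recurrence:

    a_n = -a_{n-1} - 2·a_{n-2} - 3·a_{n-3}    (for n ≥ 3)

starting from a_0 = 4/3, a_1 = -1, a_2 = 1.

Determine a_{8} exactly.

a_3 = -1·1 + -2·-1 + -3·4/3 = -3
a_4 = -1·-3 + -2·1 + -3·-1 = 4
a_5 = -1·4 + -2·-3 + -3·1 = -1
a_6 = -1·-1 + -2·4 + -3·-3 = 2
a_7 = -1·2 + -2·-1 + -3·4 = -12
a_8 = -1·-12 + -2·2 + -3·-1 = 11

11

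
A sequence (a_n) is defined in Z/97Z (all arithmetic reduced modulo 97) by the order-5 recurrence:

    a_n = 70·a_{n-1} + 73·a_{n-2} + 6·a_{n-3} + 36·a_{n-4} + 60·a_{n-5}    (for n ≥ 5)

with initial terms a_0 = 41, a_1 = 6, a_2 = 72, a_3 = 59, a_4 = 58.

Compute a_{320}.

64

a_5 = 70·58 + 73·59 + 6·72 + 36·6 + 60·41 = 29
a_6 = 70·29 + 73·58 + 6·59 + 36·72 + 60·6 = 64
a_7 = 70·64 + 73·29 + 6·58 + 36·59 + 60·72 = 3
a_8 = 70·3 + 73·64 + 6·29 + 36·58 + 60·59 = 14
a_9 = 70·14 + 73·3 + 6·64 + 36·29 + 60·58 = 93
a_10 = 70·93 + 73·14 + 6·3 + 36·64 + 60·29 = 51
Continuing the recurrence:
  a_11 = 35;  a_12 = 43;  a_13 = 68;  a_14 = 5;  a_15 = 95;  a_16 = 13
  a_17 = 2;  a_18 = 2;  a_19 = 10;  a_20 = 42;  a_21 = 72;  a_22 = 16
  a_23 = 27;  a_24 = 73;  a_25 = 67;  a_26 = 42;  a_27 = 16;  a_28 = 9
  a_29 = 15;  a_30 = 60;  a_31 = 6;  a_32 = 63;  a_33 = 80;  a_34 = 6
  a_35 = 75;  a_36 = 66;  a_37 = 10;  a_38 = 23;  a_39 = 73;  a_40 = 48
  a_41 = 52;  a_42 = 86;  a_43 = 47;  a_44 = 80;  a_45 = 40;  a_46 = 6
  a_47 = 2;  a_48 = 19;  a_49 = 89;  a_50 = 60;  a_51 = 88;  a_52 = 44
  a_53 = 46;  a_54 = 7;  a_55 = 16;  a_56 = 41;  a_57 = 34;  a_58 = 42
  a_59 = 68;  a_60 = 87;  a_61 = 52;  a_62 = 80;  a_63 = 45;  a_64 = 24
  a_65 = 24;  a_66 = 2;  a_67 = 17;  a_68 = 0;  a_69 = 65;  a_70 = 53
  a_71 = 69;  a_72 = 21;  a_73 = 47;  a_74 = 84;  a_75 = 66;  a_76 = 22
  a_77 = 17;  a_78 = 15;  a_79 = 42;  a_80 = 62;  a_81 = 19;  a_82 = 5
  a_83 = 59;  a_84 = 49;  a_85 = 46;  a_86 = 32;  a_87 = 71;  a_88 = 82
  a_89 = 94;  a_90 = 26;  a_91 = 70;  a_92 = 24;  a_93 = 21;  a_94 = 33
  a_95 = 16;  a_96 = 86;  a_97 = 76;  a_98 = 77;  a_99 = 42;  a_100 = 75
  a_101 = 87;  a_102 = 40;  a_103 = 19;  a_104 = 1;  a_105 = 17;  a_106 = 83
  a_107 = 53;  a_108 = 86;  a_109 = 1;  a_110 = 4;  a_111 = 94;  a_112 = 59
  a_113 = 13;  a_114 = 68;  a_115 = 84;  a_116 = 62;  a_117 = 47;  a_118 = 5
  a_119 = 5;  a_120 = 24;  a_121 = 18;  a_122 = 28;  a_123 = 18;  a_124 = 17
  a_125 = 7;  a_126 = 47;  a_127 = 23;  a_128 = 82;  a_129 = 49;  a_130 = 26
  a_131 = 31;  a_132 = 61;  a_133 = 84;  a_134 = 39;  a_135 = 70;  a_136 = 85
  a_137 = 33;  a_138 = 53;  a_139 = 43;  a_140 = 78;  a_141 = 73;  a_142 = 12
  a_143 = 16;  a_144 = 62;  a_145 = 84;  a_146 = 85;  a_147 = 73;  a_148 = 73
  a_149 = 39;  a_150 = 10;  a_151 = 73;  a_152 = 84;  a_153 = 78;  a_154 = 83
  a_155 = 7;  a_156 = 65;  a_157 = 21;  a_158 = 54;  a_159 = 71;  a_160 = 61
  a_161 = 77;  a_162 = 87;  a_163 = 25;  a_164 = 81;  a_165 = 93;  a_166 = 52
  a_167 = 60;  a_168 = 69;  a_169 = 76;  a_170 = 30;  a_171 = 53;  a_172 = 24
  a_173 = 92;  a_174 = 85;  a_175 = 28;  a_176 = 54;  a_177 = 28;  a_178 = 3
  a_179 = 53;  a_180 = 58;  a_181 = 70;  a_182 = 85;  a_183 = 13;  a_184 = 96
  a_185 = 17;  a_186 = 16;  a_187 = 66;  a_188 = 38;  a_189 = 75;  a_190 = 25
  a_191 = 22;  a_192 = 25;  a_193 = 47;  a_194 = 74;  a_195 = 92;  a_196 = 85
  a_197 = 6;  a_198 = 51;  a_199 = 48;  a_200 = 82;  a_201 = 25;  a_202 = 35
  a_203 = 49;  a_204 = 36;  a_205 = 2;  a_206 = 2;  a_207 = 1;  a_208 = 2
  a_209 = 32;  a_210 = 62;  a_211 = 54;  a_212 = 94;  a_213 = 41;  a_214 = 46
  a_215 = 25;  a_216 = 47;  a_217 = 91;  a_218 = 2;  a_219 = 55;  a_220 = 71
  a_221 = 58;  a_222 = 70;  a_223 = 20;  a_224 = 7;  a_225 = 85;  a_226 = 68
  a_227 = 19;  a_228 = 11;  a_229 = 31;  a_230 = 62;  a_231 = 84;  a_232 = 3
  a_233 = 51;  a_234 = 43;  a_235 = 12;  a_236 = 24;  a_237 = 77;  a_238 = 85
  a_239 = 80;  a_240 = 77;  a_241 = 44;  a_242 = 80;  a_243 = 85;  a_244 = 32
  a_245 = 94;  a_246 = 8;  a_247 = 51;  a_248 = 9;  a_249 = 5;  a_250 = 63
  a_251 = 64;  a_252 = 77;  a_253 = 5;  a_254 = 96;  a_255 = 51;  a_256 = 51
  a_257 = 59;  a_258 = 81;  a_259 = 31;  a_260 = 44;  a_261 = 52;  a_262 = 11
  a_263 = 39;  a_264 = 14;  a_265 = 63;  a_266 = 64;  a_267 = 72;  a_268 = 33
  a_269 = 0;  a_270 = 1;  a_271 = 7;  a_272 = 57;  a_273 = 85;  a_274 = 4
  a_275 = 58;  a_276 = 59;  a_277 = 27;  a_278 = 52;  a_279 = 48;  a_280 = 21
  a_281 = 1;  a_282 = 48;  a_283 = 65;  a_284 = 56;  a_285 = 64;  a_286 = 76
  a_287 = 28;  a_288 = 34;  a_289 = 68;  a_290 = 18;  a_291 = 65;  a_292 = 58
  a_293 = 15;  a_294 = 23;  a_295 = 71;  a_296 = 20;  a_297 = 71;  a_298 = 48
  a_299 = 86;  a_300 = 89;  a_301 = 62;  a_302 = 75;  a_303 = 87;  a_304 = 28
  a_305 = 37;  a_306 = 33;  a_307 = 7;  a_308 = 37;  a_309 = 6;  a_310 = 72
  a_311 = 75;  a_312 = 72;  a_313 = 94;  a_314 = 9;  a_315 = 6;  a_316 = 3
  a_317 = 64;  a_318 = 29
a_319 = 70·29 + 73·64 + 6·3 + 36·6 + 60·9 = 7
a_320 = 70·7 + 73·29 + 6·64 + 36·3 + 60·6 = 64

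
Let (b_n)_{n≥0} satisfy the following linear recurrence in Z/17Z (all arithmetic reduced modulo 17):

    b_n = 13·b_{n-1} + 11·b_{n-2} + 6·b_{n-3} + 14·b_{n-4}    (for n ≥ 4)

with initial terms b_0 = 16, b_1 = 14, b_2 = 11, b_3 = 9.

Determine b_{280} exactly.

12

b_4 = 13·9 + 11·11 + 6·14 + 14·16 = 2
b_5 = 13·2 + 11·9 + 6·11 + 14·14 = 13
b_6 = 13·13 + 11·2 + 6·9 + 14·11 = 8
b_7 = 13·8 + 11·13 + 6·2 + 14·9 = 11
b_8 = 13·11 + 11·8 + 6·13 + 14·2 = 14
b_9 = 13·14 + 11·11 + 6·8 + 14·13 = 6
Continuing the recurrence:
  b_10 = 2;  b_11 = 7;  b_12 = 5;  b_13 = 0;  b_14 = 6;  b_15 = 2
  b_16 = 9;  b_17 = 5;  b_18 = 5;  b_19 = 15;  b_20 = 15;  b_21 = 1
  b_22 = 15;  b_23 = 13;  b_24 = 6;  b_25 = 2;  b_26 = 6;  b_27 = 12
  b_28 = 12;  b_29 = 12;  b_30 = 2;  b_31 = 7;  b_32 = 13;  b_33 = 1
  b_34 = 5;  b_35 = 14;  b_36 = 0;  b_37 = 11;  b_38 = 8;  b_39 = 13
  b_40 = 0;  b_41 = 5;  b_42 = 0;  b_43 = 16;  b_44 = 0;  b_45 = 8
  b_46 = 13;  b_47 = 5;  b_48 = 1;  b_49 = 3;  b_50 = 7;  b_51 = 13
  b_52 = 6;  b_53 = 16;  b_54 = 8;  b_55 = 5;  b_56 = 10;  b_57 = 15
  b_58 = 5;  b_59 = 3;  b_60 = 1;  b_61 = 14;  b_62 = 9;  b_63 = 13
  b_64 = 9;  b_65 = 0;  b_66 = 14;  b_67 = 10;  b_68 = 2;  b_69 = 16
  b_70 = 10;  b_71 = 16;  b_72 = 0;  b_73 = 1;  b_74 = 11;  b_75 = 4
  b_76 = 9;  b_77 = 3;  b_78 = 10;  b_79 = 1;  b_80 = 12;  b_81 = 14
  b_82 = 1;  b_83 = 15;  b_84 = 16;  b_85 = 14;  b_86 = 3;  b_87 = 6
  b_88 = 11;  b_89 = 15;  b_90 = 3;  b_91 = 14;  b_92 = 0;  b_93 = 8
  b_94 = 9;  b_95 = 10;  b_96 = 5;  b_97 = 1;  b_98 = 16;  b_99 = 15
  b_100 = 5;  b_101 = 0;  b_102 = 12;  b_103 = 5;  b_104 = 12;  b_105 = 11
  b_106 = 14;  b_107 = 3;  b_108 = 2;  b_109 = 8;  b_110 = 0;  b_111 = 6
  b_112 = 1;  b_113 = 4;  b_114 = 14;  b_115 = 10;  b_116 = 16;  b_117 = 16
  b_118 = 11;  b_119 = 11;  b_120 = 6;  b_121 = 13;  b_122 = 13;  b_123 = 9
  b_124 = 14;  b_125 = 14;  b_126 = 11;  b_127 = 14;  b_128 = 5;  b_129 = 5
  b_130 = 1;  b_131 = 5;  b_132 = 6;  b_133 = 5;  b_134 = 5;  b_135 = 5
  b_136 = 13;  b_137 = 1;  b_138 = 1;  b_139 = 2;  b_140 = 4;  b_141 = 9
  b_142 = 0;  b_143 = 15;  b_144 = 16;  b_145 = 6;  b_146 = 4;  b_147 = 16
  b_148 = 2;  b_149 = 4;  b_150 = 5;  b_151 = 5;  b_152 = 2;  b_153 = 14
  b_154 = 15;  b_155 = 6;  b_156 = 15;  b_157 = 3;  b_158 = 8;  b_159 = 5
  b_160 = 7;  b_161 = 15;  b_162 = 6;  b_163 = 15;  b_164 = 7;  b_165 = 9
  b_166 = 11;  b_167 = 1;  b_168 = 14;  b_169 = 11;  b_170 = 15;  b_171 = 6
  b_172 = 12;  b_173 = 7;  b_174 = 10;  b_175 = 6;  b_176 = 7;  b_177 = 9
  b_178 = 13;  b_179 = 3;  b_180 = 11;  b_181 = 6;  b_182 = 8;  b_183 = 6
  b_184 = 16;  b_185 = 15;  b_186 = 9;  b_187 = 3;  b_188 = 10;  b_189 = 2
  b_190 = 8;  b_191 = 7;  b_192 = 8;  b_193 = 2;  b_194 = 13;  b_195 = 14
  b_196 = 7;  b_197 = 11;  b_198 = 10;  b_199 = 13;  b_200 = 1;  b_201 = 13
  b_202 = 7;  b_203 = 14;  b_204 = 11;  b_205 = 11;  b_206 = 4;  b_207 = 10
  b_208 = 3;  b_209 = 4;  b_210 = 14;  b_211 = 10;  b_212 = 10;  b_213 = 6
  b_214 = 2;  b_215 = 3;  b_216 = 16;  b_217 = 14;  b_218 = 13;  b_219 = 2
  b_220 = 1;  b_221 = 3;  b_222 = 6;  b_223 = 9;  b_224 = 11;  b_225 = 14
  b_226 = 16;  b_227 = 10;  b_228 = 0;  b_229 = 11;  b_230 = 2;  b_231 = 15
  b_232 = 11;  b_233 = 15;  b_234 = 9;  b_235 = 14;  b_236 = 15;  b_237 = 1
  b_238 = 14;  b_239 = 3;  b_240 = 1;  b_241 = 8;  b_242 = 6;  b_243 = 10
  b_244 = 3;  b_245 = 8;  b_246 = 9;  b_247 = 6;  b_248 = 12;  b_249 = 14
  b_250 = 0;  b_251 = 4;  b_252 = 15;  b_253 = 10;  b_254 = 13;  b_255 = 0
  b_256 = 5;  b_257 = 11;  b_258 = 6;  b_259 = 8;  b_260 = 0;  b_261 = 6
  b_262 = 6;  b_263 = 1;  b_264 = 13;  b_265 = 11;  b_266 = 2;  b_267 = 1
  b_268 = 11;  b_269 = 14;  b_270 = 14;  b_271 = 8;  b_272 = 3;  b_273 = 16
  b_274 = 9;  b_275 = 15;  b_276 = 7;  b_277 = 7;  b_278 = 10
b_279 = 13·10 + 11·7 + 6·7 + 14·15 = 0
b_280 = 13·0 + 11·10 + 6·7 + 14·7 = 12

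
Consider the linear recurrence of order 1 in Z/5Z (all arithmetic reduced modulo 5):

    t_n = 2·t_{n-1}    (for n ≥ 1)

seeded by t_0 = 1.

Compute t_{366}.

4

t_1 = 2·1 = 2
t_2 = 2·2 = 4
t_3 = 2·4 = 3
t_4 = 2·3 = 1
(t_4) = (1) = (t_0), so the sequence has period 4.
366 ≡ 2 (mod 4), hence t_366 = t_2 = 4.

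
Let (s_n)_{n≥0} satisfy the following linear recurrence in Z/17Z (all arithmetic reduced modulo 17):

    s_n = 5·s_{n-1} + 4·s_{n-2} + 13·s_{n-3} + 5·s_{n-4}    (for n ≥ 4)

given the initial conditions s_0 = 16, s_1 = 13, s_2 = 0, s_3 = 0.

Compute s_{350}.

s_4 = 5·0 + 4·0 + 13·13 + 5·16 = 11
s_5 = 5·11 + 4·0 + 13·0 + 5·13 = 1
s_6 = 5·1 + 4·11 + 13·0 + 5·0 = 15
s_7 = 5·15 + 4·1 + 13·11 + 5·0 = 1
s_8 = 5·1 + 4·15 + 13·1 + 5·11 = 14
s_9 = 5·14 + 4·1 + 13·15 + 5·1 = 2
Continuing the recurrence:
  s_10 = 1;  s_11 = 13;  s_12 = 12;  s_13 = 16;  s_14 = 13;  s_15 = 10
  s_16 = 13;  s_17 = 14;  s_18 = 11;  s_19 = 7;  s_20 = 3;  s_21 = 1
  s_22 = 10;  s_23 = 9;  s_24 = 11;  s_25 = 5;  s_26 = 15;  s_27 = 11
  s_28 = 14;  s_29 = 11;  s_30 = 6;  s_31 = 5;  s_32 = 7;  s_33 = 1
  s_34 = 9;  s_35 = 12;  s_36 = 8;  s_37 = 6;  s_38 = 8;  s_39 = 7
  s_40 = 15;  s_41 = 16;  s_42 = 16;  s_43 = 0;  s_44 = 7;  s_45 = 0
  s_46 = 6;  s_47 = 2;  s_48 = 1;  s_49 = 6;  s_50 = 5;  s_51 = 4
  s_52 = 4;  s_53 = 12;  s_54 = 0;  s_55 = 1;  s_56 = 11;  s_57 = 0
  s_58 = 6;  s_59 = 8;  s_60 = 0;  s_61 = 8;  s_62 = 4;  s_63 = 7
  s_64 = 2;  s_65 = 11;  s_66 = 4;  s_67 = 6;  s_68 = 12;  s_69 = 4
  s_70 = 13;  s_71 = 12;  s_72 = 3;  s_73 = 14;  s_74 = 14;  s_75 = 4
  s_76 = 1;  s_77 = 1;  s_78 = 12;  s_79 = 12;  s_80 = 7;  s_81 = 6
  s_82 = 2;  s_83 = 15;  s_84 = 9;  s_85 = 8;  s_86 = 9;  s_87 = 14
  s_88 = 0;  s_89 = 9;  s_90 = 0;  s_91 = 4;  s_92 = 1;  s_93 = 15
  s_94 = 12;  s_95 = 0;  s_96 = 10;  s_97 = 9;  s_98 = 9;  s_99 = 7
  s_100 = 0;  s_101 = 3;  s_102 = 15;  s_103 = 3;  s_104 = 12;  s_105 = 10
  s_106 = 8;  s_107 = 13;  s_108 = 15;  s_109 = 9;  s_110 = 8;  s_111 = 13
  s_112 = 0;  s_113 = 14;  s_114 = 7;  s_115 = 3;  s_116 = 4;  s_117 = 6
  s_118 = 1;  s_119 = 11;  s_120 = 4;  s_121 = 5;  s_122 = 2;  s_123 = 1
  s_124 = 13;  s_125 = 1;  s_126 = 12;  s_127 = 0;  s_128 = 7;  s_129 = 9
  s_130 = 14;  s_131 = 10;  s_132 = 3;  s_133 = 10;  s_134 = 7;  s_135 = 11
  s_136 = 7;  s_137 = 16;  s_138 = 14;  s_139 = 8;  s_140 = 16;  s_141 = 0
  s_142 = 0;  s_143 = 10;  s_144 = 11;  s_145 = 10;  s_146 = 3;  s_147 = 10
  s_148 = 9;  s_149 = 4;  s_150 = 14;  s_151 = 15;  s_152 = 7;  s_153 = 8
  s_154 = 10;  s_155 = 10;  s_156 = 8;  s_157 = 12;  s_158 = 0;  s_159 = 15
  s_160 = 16;  s_161 = 13;  s_162 = 1;  s_163 = 0;  s_164 = 15;  s_165 = 0
  s_166 = 14;  s_167 = 10;  s_168 = 11;  s_169 = 5;  s_170 = 14;  s_171 = 11
  s_172 = 10;  s_173 = 12;  s_174 = 7;  s_175 = 13;  s_176 = 10;  s_177 = 15
  s_178 = 13;  s_179 = 14;  s_180 = 10;  s_181 = 10;  s_182 = 14;  s_183 = 4
  s_184 = 1;  s_185 = 15;  s_186 = 14;  s_187 = 10;  s_188 = 0;  s_189 = 8
  s_190 = 2;  s_191 = 7;  s_192 = 11;  s_193 = 13;  s_194 = 6;  s_195 = 5
  s_196 = 1;  s_197 = 15;  s_198 = 4;  s_199 = 16;  s_200 = 7;  s_201 = 5
  s_202 = 9;  s_203 = 15;  s_204 = 7;  s_205 = 16;  s_206 = 8;  s_207 = 15
  s_208 = 10;  s_209 = 5;  s_210 = 11;  s_211 = 8;  s_212 = 12;  s_213 = 5
  s_214 = 11;  s_215 = 16;  s_216 = 11;  s_217 = 15;  s_218 = 8;  s_219 = 0
  s_220 = 10;  s_221 = 8;  s_222 = 1;  s_223 = 14;  s_224 = 7;  s_225 = 8
  s_226 = 0;  s_227 = 6;  s_228 = 16;  s_229 = 8;  s_230 = 12;  s_231 = 7
  s_232 = 12;  s_233 = 12;  s_234 = 4;  s_235 = 4;  s_236 = 14;  s_237 = 11
  s_238 = 13;  s_239 = 5;  s_240 = 1;  s_241 = 11;  s_242 = 2;  s_243 = 7
  s_244 = 4;  s_245 = 10;  s_246 = 14;  s_247 = 10;  s_248 = 1;  s_249 = 5
  s_250 = 8;  s_251 = 4;  s_252 = 3;  s_253 = 7;  s_254 = 3;  s_255 = 0
  s_256 = 16;  s_257 = 1;  s_258 = 16;  s_259 = 3;  s_260 = 2;  s_261 = 14
  s_262 = 10;  s_263 = 11;  s_264 = 15;  s_265 = 13;  s_266 = 12;  s_267 = 5
  s_268 = 11;  s_269 = 7;  s_270 = 0;  s_271 = 9;  s_272 = 4;  s_273 = 6
  s_274 = 10;  s_275 = 1;  s_276 = 7;  s_277 = 12;  s_278 = 15;  s_279 = 15
  s_280 = 3;  s_281 = 7;  s_282 = 11;  s_283 = 10;  s_284 = 13;  s_285 = 11
  s_286 = 3;  s_287 = 6;  s_288 = 12;  s_289 = 8;  s_290 = 11;  s_291 = 1
  s_292 = 9;  s_293 = 11;  s_294 = 6;  s_295 = 9;  s_296 = 2;  s_297 = 9
  s_298 = 13;  s_299 = 2;  s_300 = 2;  s_301 = 11;  s_302 = 1;  s_303 = 0
  s_304 = 4;  s_305 = 3;  s_306 = 2;  s_307 = 6;  s_308 = 12;  s_309 = 6
  s_310 = 13;  s_311 = 3;  s_312 = 1;  s_313 = 12;  s_314 = 15;  s_315 = 15
  s_316 = 7;  s_317 = 10;  s_318 = 8;  s_319 = 8;  s_320 = 16;  s_321 = 11
  s_322 = 8;  s_323 = 9;  s_324 = 11;  s_325 = 12;  s_326 = 6;  s_327 = 11
  s_328 = 1;  s_329 = 0;  s_330 = 7;  s_331 = 1;  s_332 = 4;  s_333 = 13
  s_334 = 10;  s_335 = 6;  s_336 = 4;  s_337 = 1;  s_338 = 13;  s_339 = 15
  s_340 = 7;  s_341 = 14;  s_342 = 1;  s_343 = 6;  s_344 = 13;  s_345 = 2
  s_346 = 9;  s_347 = 14;  s_348 = 10
s_349 = 5·10 + 4·14 + 13·9 + 5·2 = 12
s_350 = 5·12 + 4·10 + 13·14 + 5·9 = 4

4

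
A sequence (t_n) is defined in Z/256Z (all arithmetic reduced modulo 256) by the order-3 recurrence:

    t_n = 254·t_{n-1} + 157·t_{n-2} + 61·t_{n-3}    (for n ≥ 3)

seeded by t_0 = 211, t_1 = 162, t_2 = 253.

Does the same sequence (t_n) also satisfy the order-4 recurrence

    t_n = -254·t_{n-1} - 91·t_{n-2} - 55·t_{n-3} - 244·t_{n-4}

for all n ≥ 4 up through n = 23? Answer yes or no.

yes

Terms t_0..t_23: 211, 162, 253, 167, 117, 202, 248, 211, 148, 87, 93, 229, 250, 166, 151, 50, 197, 27, 133, 118, 20, 231, 148, 71
n=4: candidate gives 117, actual t_4 = 117 ✓
n=5: candidate gives 202, actual t_5 = 202 ✓
n=6: candidate gives 248, actual t_6 = 248 ✓
n=7: candidate gives 211, actual t_7 = 211 ✓
n=8: candidate gives 148, actual t_8 = 148 ✓
n=9: candidate gives 87, actual t_9 = 87 ✓
n=10: candidate gives 93, actual t_10 = 93 ✓
n=11: candidate gives 229, actual t_11 = 229 ✓
n=12: candidate gives 250, actual t_12 = 250 ✓
n=13: candidate gives 166, actual t_13 = 166 ✓
n=14: candidate gives 151, actual t_14 = 151 ✓
n=15: candidate gives 50, actual t_15 = 50 ✓
n=16: candidate gives 197, actual t_16 = 197 ✓
n=17: candidate gives 27, actual t_17 = 27 ✓
n=18: candidate gives 133, actual t_18 = 133 ✓
n=19: candidate gives 118, actual t_19 = 118 ✓
n=20: candidate gives 20, actual t_20 = 20 ✓
n=21: candidate gives 231, actual t_21 = 231 ✓
n=22: candidate gives 148, actual t_22 = 148 ✓
n=23: candidate gives 71, actual t_23 = 71 ✓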